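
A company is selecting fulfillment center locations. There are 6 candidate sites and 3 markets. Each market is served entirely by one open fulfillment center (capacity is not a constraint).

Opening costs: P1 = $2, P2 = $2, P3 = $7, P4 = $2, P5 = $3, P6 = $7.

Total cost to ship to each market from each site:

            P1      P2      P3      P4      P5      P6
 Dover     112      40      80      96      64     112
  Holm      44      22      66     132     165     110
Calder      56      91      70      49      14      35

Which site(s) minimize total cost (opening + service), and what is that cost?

Open P2 and P5; minimum total cost 81.

For any fixed open set, each market goes to its cheapest open site; total = fixed + service.
{P2, P5}: Dover→P2 40, Holm→P2 22, Calder→P5 14. Service 76; fixed 5; total 81.
{P1, P2, P5}: service 76 + fixed 7 = 83
{P2, P4, P5}: service 76 + fixed 7 = 83
{P1, P2, P3, P4, P5, P6}: service 76 + fixed 23 = 99
No other subset beats 81.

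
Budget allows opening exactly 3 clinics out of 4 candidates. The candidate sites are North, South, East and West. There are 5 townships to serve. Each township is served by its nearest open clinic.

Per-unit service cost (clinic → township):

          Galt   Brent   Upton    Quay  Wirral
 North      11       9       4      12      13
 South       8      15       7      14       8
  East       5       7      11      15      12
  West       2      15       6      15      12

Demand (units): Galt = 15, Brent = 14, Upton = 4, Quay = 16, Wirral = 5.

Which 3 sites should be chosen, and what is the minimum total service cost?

With exactly 3 open, each township uses its cheapest among the chosen.
{North, East, West}: Galt→West 2·15=30, Brent→East 7·14=98, Upton→North 4·4=16, Quay→North 12·16=192, Wirral→East 12·5=60. Service cost 396.
{North, South, West}: service cost 404
{South, East, West}: service cost 416
Among all 4 size-3 choices, {North, East, West} is lowest.

Choose North, East and West; total service cost 396.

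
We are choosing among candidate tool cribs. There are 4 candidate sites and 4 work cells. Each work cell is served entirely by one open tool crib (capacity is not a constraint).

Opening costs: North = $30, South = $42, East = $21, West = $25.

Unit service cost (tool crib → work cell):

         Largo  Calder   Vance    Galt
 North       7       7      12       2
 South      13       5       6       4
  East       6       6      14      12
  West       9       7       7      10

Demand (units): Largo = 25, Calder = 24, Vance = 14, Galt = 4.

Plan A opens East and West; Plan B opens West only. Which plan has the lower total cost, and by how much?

Plan A is cheaper by 78.

Plan A: {East, West}: Largo→East 6·25=150, Calder→East 6·24=144, Vance→West 7·14=98, Galt→West 10·4=40. Service 432; fixed 46; total 478.
Plan B: {West}: Largo→West 9·25=225, Calder→West 7·24=168, Vance→West 7·14=98, Galt→West 10·4=40. Service 531; fixed 25; total 556.
Difference: |478 − 556| = 78.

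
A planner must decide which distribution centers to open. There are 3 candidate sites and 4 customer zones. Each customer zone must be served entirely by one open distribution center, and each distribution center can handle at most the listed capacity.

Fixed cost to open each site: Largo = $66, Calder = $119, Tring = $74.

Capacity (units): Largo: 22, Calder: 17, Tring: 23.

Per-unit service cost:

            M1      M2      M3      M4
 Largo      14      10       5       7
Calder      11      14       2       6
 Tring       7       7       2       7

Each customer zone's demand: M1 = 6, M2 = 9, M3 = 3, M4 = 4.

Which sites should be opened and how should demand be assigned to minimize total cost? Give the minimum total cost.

Open {Tring}: M1→Tring 7·6=42, M2→Tring 7·9=63, M3→Tring 2·3=6, M4→Tring 7·4=28.
Loads: Tring carries 22/23. Service 139; fixed 74; total 213.
Next best feasible plan costs 279.

Minimum total cost: 213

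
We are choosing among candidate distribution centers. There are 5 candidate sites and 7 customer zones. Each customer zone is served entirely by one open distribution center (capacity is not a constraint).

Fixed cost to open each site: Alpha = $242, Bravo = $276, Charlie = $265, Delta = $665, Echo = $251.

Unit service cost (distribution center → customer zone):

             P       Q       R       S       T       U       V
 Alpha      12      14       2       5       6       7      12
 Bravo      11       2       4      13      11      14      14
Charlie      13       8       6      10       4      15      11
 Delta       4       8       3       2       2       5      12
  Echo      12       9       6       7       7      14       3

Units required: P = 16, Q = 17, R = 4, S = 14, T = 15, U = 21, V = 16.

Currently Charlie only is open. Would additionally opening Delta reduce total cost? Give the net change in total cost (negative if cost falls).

Current service cost with {Charlie}: 1059.
Adding Delta: each customer zone re-picks its cheapest; new service cost 551, saving 508.
Extra fixed cost: 665. Net change = 665 − 508 = 157.
(Totals: 1324 → 1481.)

No — net change +157 (cost rises by 157).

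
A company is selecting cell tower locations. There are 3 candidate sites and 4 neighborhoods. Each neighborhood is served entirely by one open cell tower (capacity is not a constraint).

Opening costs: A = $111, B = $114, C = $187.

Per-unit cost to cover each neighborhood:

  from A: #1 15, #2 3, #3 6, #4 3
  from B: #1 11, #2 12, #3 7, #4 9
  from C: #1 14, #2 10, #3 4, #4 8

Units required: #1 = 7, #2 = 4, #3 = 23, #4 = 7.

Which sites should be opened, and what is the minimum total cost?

Open A only; minimum total cost 387.

For any fixed open set, each neighborhood goes to its cheapest open site; total = fixed + service.
{A}: #1→A 15·7=105, #2→A 3·4=12, #3→A 6·23=138, #4→A 3·7=21. Service 276; fixed 111; total 387.
{B}: service 349 + fixed 114 = 463
{A, B}: service 248 + fixed 225 = 473
{A, B, C}: service 202 + fixed 412 = 614
No other subset beats 387.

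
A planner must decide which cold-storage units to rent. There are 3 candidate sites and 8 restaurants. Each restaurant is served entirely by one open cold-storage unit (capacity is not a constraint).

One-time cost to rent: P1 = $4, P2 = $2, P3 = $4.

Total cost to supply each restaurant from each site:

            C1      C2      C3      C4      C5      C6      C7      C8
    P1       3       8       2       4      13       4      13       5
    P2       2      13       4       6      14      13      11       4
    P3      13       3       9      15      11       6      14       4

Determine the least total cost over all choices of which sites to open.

For any fixed open set, each restaurant goes to its cheapest open site; total = fixed + service.
{P1, P2, P3}: C1→P2 2, C2→P3 3, C3→P1 2, C4→P1 4, C5→P3 11, C6→P1 4, C7→P2 11, C8→P2 4. Service 41; fixed 10; total 51.
{P1, P3}: C1→P1 3, C2→P3 3, C3→P1 2, C4→P1 4, C5→P3 11, C6→P1 4, C7→P1 13, C8→P3 4. Service 44; fixed 8; total 52.
{P2, P3}: C1→P2 2, C2→P3 3, C3→P2 4, C4→P2 6, C5→P3 11, C6→P3 6, C7→P2 11, C8→P2 4. Service 47; fixed 6; total 53.
{P2}: service 67 + fixed 2 = 69
No other subset beats 51.

Minimum total cost: 51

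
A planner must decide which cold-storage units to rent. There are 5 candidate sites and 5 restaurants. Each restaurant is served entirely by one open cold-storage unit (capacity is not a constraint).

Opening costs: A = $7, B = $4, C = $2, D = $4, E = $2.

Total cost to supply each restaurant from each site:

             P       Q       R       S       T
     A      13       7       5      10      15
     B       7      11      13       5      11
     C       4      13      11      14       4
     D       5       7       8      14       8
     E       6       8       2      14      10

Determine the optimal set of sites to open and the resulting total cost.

Open B, C and E; minimum total cost 31.

For any fixed open set, each restaurant goes to its cheapest open site; total = fixed + service.
{B, C, E}: P→C 4, Q→E 8, R→E 2, S→B 5, T→C 4. Service 23; fixed 8; total 31.
{B, C, D, E}: P→C 4, Q→D 7, R→E 2, S→B 5, T→C 4. Service 22; fixed 12; total 34.
{C, E}: P→C 4, Q→E 8, R→E 2, S→C 14, T→C 4. Service 32; fixed 4; total 36.
{A, B, C, D, E}: service 22 + fixed 19 = 41
No other subset beats 31.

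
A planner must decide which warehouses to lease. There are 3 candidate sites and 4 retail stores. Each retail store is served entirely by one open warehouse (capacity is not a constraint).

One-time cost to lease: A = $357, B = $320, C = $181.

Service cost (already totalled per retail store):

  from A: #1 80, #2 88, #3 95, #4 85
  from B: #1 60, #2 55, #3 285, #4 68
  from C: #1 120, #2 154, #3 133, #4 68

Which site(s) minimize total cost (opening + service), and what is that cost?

Open C only; minimum total cost 656.

For any fixed open set, each retail store goes to its cheapest open site; total = fixed + service.
{C}: #1→C 120, #2→C 154, #3→C 133, #4→C 68. Service 475; fixed 181; total 656.
{A}: service 348 + fixed 357 = 705
{B}: #1→B 60, #2→B 55, #3→B 285, #4→B 68. Service 468; fixed 320; total 788.
{A, B, C}: service 278 + fixed 858 = 1136
(All 7 nonempty subsets were checked; C only is lowest.)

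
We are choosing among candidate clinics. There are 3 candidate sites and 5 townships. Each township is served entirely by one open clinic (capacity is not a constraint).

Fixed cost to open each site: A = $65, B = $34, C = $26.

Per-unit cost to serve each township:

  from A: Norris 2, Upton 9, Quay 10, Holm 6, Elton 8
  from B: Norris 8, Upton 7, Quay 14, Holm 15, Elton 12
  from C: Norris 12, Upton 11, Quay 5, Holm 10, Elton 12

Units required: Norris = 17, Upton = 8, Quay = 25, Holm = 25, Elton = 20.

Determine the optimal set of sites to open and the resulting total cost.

Open A and C; minimum total cost 632.

For any fixed open set, each township goes to its cheapest open site; total = fixed + service.
{A, C}: Norris→A 2·17=34, Upton→A 9·8=72, Quay→C 5·25=125, Holm→A 6·25=150, Elton→A 8·20=160. Service 541; fixed 91; total 632.
{A, B, C}: service 525 + fixed 125 = 650
{A}: Norris→A 2·17=34, Upton→A 9·8=72, Quay→A 10·25=250, Holm→A 6·25=150, Elton→A 8·20=160. Service 666; fixed 65; total 731.
{C}: Norris→C 12·17=204, Upton→C 11·8=88, Quay→C 5·25=125, Holm→C 10·25=250, Elton→C 12·20=240. Service 907; fixed 26; total 933.
No other subset beats 632.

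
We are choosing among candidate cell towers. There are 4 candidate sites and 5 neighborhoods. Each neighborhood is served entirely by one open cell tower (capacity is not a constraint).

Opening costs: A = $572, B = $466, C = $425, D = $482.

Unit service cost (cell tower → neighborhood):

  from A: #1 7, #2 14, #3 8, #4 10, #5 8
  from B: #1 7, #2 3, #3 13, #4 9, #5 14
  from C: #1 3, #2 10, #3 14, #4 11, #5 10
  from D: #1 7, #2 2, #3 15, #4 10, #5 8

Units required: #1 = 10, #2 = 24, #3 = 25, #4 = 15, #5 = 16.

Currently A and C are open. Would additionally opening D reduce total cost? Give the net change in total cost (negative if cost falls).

No — net change +290 (cost rises by 290).

Current service cost with {A, C}: 748.
Adding D: each neighborhood re-picks its cheapest; new service cost 556, saving 192.
Extra fixed cost: 482. Net change = 482 − 192 = 290.
(Totals: 1745 → 2035.)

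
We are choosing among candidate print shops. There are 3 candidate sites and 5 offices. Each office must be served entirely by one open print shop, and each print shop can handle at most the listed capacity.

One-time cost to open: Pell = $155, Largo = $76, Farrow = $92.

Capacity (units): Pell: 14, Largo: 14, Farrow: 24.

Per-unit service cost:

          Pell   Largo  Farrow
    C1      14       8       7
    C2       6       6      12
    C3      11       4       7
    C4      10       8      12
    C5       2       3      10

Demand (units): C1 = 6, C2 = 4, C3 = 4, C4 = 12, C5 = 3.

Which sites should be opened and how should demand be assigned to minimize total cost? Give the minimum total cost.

Open {Largo, Farrow}: C1→Farrow 7·6=42, C2→Largo 6·4=24, C3→Largo 4·4=16, C4→Farrow 12·12=144, C5→Largo 3·3=9.
Loads: Largo carries 11/14, Farrow carries 18/24. Service 235; fixed 168; total 403.
Next best feasible plan costs 412.

Minimum total cost: 403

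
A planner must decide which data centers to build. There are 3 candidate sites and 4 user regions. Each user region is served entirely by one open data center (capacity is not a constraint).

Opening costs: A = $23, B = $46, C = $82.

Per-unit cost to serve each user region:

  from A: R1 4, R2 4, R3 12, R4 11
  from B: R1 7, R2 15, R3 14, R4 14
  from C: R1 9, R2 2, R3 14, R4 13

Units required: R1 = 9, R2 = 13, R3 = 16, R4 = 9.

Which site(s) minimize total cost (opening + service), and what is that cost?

For any fixed open set, each user region goes to its cheapest open site; total = fixed + service.
{A}: R1→A 4·9=36, R2→A 4·13=52, R3→A 12·16=192, R4→A 11·9=99. Service 379; fixed 23; total 402.
{A, B}: service 379 + fixed 69 = 448
{A, C}: service 353 + fixed 105 = 458
{A, B, C}: R1→A 4·9=36, R2→C 2·13=26, R3→A 12·16=192, R4→A 11·9=99. Service 353; fixed 151; total 504.
(All 7 nonempty subsets were checked; A only is lowest.)

Open A only; minimum total cost 402.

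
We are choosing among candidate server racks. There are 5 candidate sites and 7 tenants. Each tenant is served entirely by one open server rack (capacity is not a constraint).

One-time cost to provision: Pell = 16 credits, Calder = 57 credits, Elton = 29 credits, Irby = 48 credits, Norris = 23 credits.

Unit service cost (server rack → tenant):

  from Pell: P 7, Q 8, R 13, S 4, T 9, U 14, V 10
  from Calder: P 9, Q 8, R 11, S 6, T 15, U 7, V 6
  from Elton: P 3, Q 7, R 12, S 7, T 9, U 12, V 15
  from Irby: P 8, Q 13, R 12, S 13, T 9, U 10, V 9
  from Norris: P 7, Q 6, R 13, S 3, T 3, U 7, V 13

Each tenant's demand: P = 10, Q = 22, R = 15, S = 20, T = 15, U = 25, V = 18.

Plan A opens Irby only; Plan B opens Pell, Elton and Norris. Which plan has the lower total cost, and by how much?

Plan A: {Irby}: P→Irby 8·10=80, Q→Irby 13·22=286, R→Irby 12·15=180, S→Irby 13·20=260, T→Irby 9·15=135, U→Irby 10·25=250, V→Irby 9·18=162. Service 1353; fixed 48; total 1401.
Plan B: {Pell, Elton, Norris}: P→Elton 3·10=30, Q→Norris 6·22=132, R→Elton 12·15=180, S→Norris 3·20=60, T→Norris 3·15=45, U→Norris 7·25=175, V→Pell 10·18=180. Service 802; fixed 68; total 870.
Difference: |1401 − 870| = 531.

Plan B is cheaper by 531.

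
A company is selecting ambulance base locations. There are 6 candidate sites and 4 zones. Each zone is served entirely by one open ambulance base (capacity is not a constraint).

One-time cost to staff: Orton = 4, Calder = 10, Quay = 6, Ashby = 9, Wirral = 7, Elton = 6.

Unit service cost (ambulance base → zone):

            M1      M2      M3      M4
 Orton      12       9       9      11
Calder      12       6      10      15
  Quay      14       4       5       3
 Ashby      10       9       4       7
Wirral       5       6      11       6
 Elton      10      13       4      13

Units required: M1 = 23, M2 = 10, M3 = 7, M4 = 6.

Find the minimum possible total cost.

Minimum total cost: 220

For any fixed open set, each zone goes to its cheapest open site; total = fixed + service.
{Quay, Wirral, Elton}: M1→Wirral 5·23=115, M2→Quay 4·10=40, M3→Elton 4·7=28, M4→Quay 3·6=18. Service 201; fixed 19; total 220.
{Quay, Wirral}: M1→Wirral 5·23=115, M2→Quay 4·10=40, M3→Quay 5·7=35, M4→Quay 3·6=18. Service 208; fixed 13; total 221.
{Quay, Ashby, Wirral}: service 201 + fixed 22 = 223
{Orton, Calder, Quay, Ashby, Wirral, Elton}: service 201 + fixed 42 = 243
No other subset beats 220.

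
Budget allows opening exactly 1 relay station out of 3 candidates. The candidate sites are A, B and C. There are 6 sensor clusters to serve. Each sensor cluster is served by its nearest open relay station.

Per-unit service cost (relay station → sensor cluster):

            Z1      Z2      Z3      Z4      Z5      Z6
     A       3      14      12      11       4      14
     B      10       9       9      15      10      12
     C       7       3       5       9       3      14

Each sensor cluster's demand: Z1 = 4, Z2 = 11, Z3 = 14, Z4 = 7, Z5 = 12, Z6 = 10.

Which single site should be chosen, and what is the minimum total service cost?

With exactly 1 open, each sensor cluster uses its cheapest among the chosen.
{C}: Z1→C 7·4=28, Z2→C 3·11=33, Z3→C 5·14=70, Z4→C 9·7=63, Z5→C 3·12=36, Z6→C 14·10=140. Service cost 370.
{A}: service cost 599
{B}: service cost 610
Among all 3 size-1 choices, {C} is lowest.

Choose C only; total service cost 370.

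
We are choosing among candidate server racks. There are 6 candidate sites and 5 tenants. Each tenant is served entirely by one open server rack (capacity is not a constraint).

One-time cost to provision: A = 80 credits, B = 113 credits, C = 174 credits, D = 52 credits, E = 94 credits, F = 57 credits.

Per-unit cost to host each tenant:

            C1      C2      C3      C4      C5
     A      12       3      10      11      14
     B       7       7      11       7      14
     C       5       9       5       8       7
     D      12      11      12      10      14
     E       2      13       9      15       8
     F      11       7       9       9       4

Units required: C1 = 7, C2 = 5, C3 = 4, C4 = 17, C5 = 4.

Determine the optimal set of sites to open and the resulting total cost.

For any fixed open set, each tenant goes to its cheapest open site; total = fixed + service.
{F}: C1→F 11·7=77, C2→F 7·5=35, C3→F 9·4=36, C4→F 9·17=153, C5→F 4·4=16. Service 317; fixed 57; total 374.
{E, F}: service 254 + fixed 151 = 405
{B}: service 303 + fixed 113 = 416
{A, B, C, D, E, F}: service 184 + fixed 570 = 754
No other subset beats 374.

Open F only; minimum total cost 374.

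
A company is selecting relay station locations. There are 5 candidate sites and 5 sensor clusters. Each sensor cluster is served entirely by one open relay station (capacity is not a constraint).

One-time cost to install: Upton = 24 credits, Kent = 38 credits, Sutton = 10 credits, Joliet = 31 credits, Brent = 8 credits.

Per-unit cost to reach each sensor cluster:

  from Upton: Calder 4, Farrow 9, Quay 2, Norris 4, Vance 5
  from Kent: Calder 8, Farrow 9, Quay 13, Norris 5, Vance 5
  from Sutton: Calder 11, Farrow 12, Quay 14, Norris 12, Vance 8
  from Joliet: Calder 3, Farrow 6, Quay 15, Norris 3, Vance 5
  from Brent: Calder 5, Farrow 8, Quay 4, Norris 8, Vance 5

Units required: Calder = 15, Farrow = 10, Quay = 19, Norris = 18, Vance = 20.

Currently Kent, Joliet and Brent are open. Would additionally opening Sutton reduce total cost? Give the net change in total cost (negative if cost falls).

Current service cost with {Kent, Joliet, Brent}: 335.
Adding Sutton: each sensor cluster re-picks its cheapest; new service cost 335, saving 0.
Extra fixed cost: 10. Net change = 10 − 0 = 10.
(Totals: 412 → 422.)

No — net change +10 (cost rises by 10).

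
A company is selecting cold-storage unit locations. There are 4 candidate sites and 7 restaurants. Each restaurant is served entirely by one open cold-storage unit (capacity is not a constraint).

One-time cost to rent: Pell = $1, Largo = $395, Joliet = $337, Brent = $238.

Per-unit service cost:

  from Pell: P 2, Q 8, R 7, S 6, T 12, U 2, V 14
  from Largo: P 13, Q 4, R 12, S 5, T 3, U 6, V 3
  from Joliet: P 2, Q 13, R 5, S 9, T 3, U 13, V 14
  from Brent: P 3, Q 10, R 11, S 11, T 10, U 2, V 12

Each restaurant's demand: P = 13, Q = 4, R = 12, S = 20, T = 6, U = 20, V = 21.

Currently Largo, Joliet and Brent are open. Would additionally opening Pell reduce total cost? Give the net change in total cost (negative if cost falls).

No — net change +1 (cost rises by 1).

Current service cost with {Largo, Joliet, Brent}: 323.
Adding Pell: each restaurant re-picks its cheapest; new service cost 323, saving 0.
Extra fixed cost: 1. Net change = 1 − 0 = 1.
(Totals: 1293 → 1294.)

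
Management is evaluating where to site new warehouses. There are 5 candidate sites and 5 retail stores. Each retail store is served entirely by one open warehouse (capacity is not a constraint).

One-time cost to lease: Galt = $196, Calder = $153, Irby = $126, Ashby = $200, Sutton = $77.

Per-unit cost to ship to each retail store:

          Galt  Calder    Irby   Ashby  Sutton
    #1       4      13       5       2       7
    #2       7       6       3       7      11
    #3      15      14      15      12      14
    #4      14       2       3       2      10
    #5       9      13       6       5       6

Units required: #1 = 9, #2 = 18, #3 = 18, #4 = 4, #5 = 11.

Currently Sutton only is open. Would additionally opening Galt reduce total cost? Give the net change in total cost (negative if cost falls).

Current service cost with {Sutton}: 619.
Adding Galt: each retail store re-picks its cheapest; new service cost 520, saving 99.
Extra fixed cost: 196. Net change = 196 − 99 = 97.
(Totals: 696 → 793.)

No — net change +97 (cost rises by 97).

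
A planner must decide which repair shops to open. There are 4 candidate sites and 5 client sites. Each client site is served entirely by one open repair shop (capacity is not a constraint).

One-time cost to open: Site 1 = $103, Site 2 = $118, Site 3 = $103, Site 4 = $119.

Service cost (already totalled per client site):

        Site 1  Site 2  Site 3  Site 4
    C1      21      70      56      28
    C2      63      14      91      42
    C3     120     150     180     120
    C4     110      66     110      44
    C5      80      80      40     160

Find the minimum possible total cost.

Minimum total cost: 496

For any fixed open set, each client site goes to its cheapest open site; total = fixed + service.
{Site 3, Site 4}: C1→Site 4 28, C2→Site 4 42, C3→Site 4 120, C4→Site 4 44, C5→Site 3 40. Service 274; fixed 222; total 496.
{Site 1}: service 394 + fixed 103 = 497
{Site 2}: C1→Site 2 70, C2→Site 2 14, C3→Site 2 150, C4→Site 2 66, C5→Site 2 80. Service 380; fixed 118; total 498.
{Site 1, Site 2, Site 3, Site 4}: C1→Site 1 21, C2→Site 2 14, C3→Site 1 120, C4→Site 4 44, C5→Site 3 40. Service 239; fixed 443; total 682.
No other subset beats 496.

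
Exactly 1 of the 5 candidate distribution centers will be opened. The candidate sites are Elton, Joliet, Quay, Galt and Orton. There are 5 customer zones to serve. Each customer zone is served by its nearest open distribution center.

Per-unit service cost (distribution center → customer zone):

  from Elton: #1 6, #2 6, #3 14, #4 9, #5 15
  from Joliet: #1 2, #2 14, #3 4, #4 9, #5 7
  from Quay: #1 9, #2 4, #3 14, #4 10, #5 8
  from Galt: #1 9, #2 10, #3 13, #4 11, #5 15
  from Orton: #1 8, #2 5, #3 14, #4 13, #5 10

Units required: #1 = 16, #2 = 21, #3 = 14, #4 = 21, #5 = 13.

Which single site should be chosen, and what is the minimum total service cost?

Choose Joliet only; total service cost 662.

With exactly 1 open, each customer zone uses its cheapest among the chosen.
{Joliet}: #1→Joliet 2·16=32, #2→Joliet 14·21=294, #3→Joliet 4·14=56, #4→Joliet 9·21=189, #5→Joliet 7·13=91. Service cost 662.
{Quay}: service cost 738
{Elton}: service cost 802
Among all 5 size-1 choices, {Joliet} is lowest.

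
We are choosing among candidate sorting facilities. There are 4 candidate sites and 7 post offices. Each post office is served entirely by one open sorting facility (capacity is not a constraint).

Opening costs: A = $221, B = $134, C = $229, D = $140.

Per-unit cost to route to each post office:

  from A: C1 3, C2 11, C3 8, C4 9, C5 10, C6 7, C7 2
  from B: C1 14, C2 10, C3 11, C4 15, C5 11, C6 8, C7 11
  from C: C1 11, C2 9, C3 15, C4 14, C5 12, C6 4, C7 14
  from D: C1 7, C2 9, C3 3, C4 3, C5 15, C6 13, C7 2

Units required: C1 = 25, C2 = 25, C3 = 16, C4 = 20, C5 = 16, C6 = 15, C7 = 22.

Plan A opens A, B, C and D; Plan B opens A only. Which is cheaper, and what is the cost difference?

Plan A: {A, B, C, D}: C1→A 3·25=75, C2→C 9·25=225, C3→D 3·16=48, C4→D 3·20=60, C5→A 10·16=160, C6→C 4·15=60, C7→A 2·22=44. Service 672; fixed 724; total 1396.
Plan B: {A}: C1→A 3·25=75, C2→A 11·25=275, C3→A 8·16=128, C4→A 9·20=180, C5→A 10·16=160, C6→A 7·15=105, C7→A 2·22=44. Service 967; fixed 221; total 1188.
Difference: |1396 − 1188| = 208.

Plan B is cheaper by 208.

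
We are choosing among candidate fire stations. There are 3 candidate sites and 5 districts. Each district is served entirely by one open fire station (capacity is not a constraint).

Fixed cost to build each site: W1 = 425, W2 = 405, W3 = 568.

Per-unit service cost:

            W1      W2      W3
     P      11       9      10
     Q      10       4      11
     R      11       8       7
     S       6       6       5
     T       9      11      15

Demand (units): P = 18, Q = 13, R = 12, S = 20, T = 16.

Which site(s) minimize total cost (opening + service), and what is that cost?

Open W2 only; minimum total cost 1011.

For any fixed open set, each district goes to its cheapest open site; total = fixed + service.
{W2}: P→W2 9·18=162, Q→W2 4·13=52, R→W2 8·12=96, S→W2 6·20=120, T→W2 11·16=176. Service 606; fixed 405; total 1011.
{W1}: P→W1 11·18=198, Q→W1 10·13=130, R→W1 11·12=132, S→W1 6·20=120, T→W1 9·16=144. Service 724; fixed 425; total 1149.
{W3}: service 747 + fixed 568 = 1315
{W1, W2, W3}: P→W2 9·18=162, Q→W2 4·13=52, R→W3 7·12=84, S→W3 5·20=100, T→W1 9·16=144. Service 542; fixed 1398; total 1940.
(All 7 nonempty subsets were checked; W2 only is lowest.)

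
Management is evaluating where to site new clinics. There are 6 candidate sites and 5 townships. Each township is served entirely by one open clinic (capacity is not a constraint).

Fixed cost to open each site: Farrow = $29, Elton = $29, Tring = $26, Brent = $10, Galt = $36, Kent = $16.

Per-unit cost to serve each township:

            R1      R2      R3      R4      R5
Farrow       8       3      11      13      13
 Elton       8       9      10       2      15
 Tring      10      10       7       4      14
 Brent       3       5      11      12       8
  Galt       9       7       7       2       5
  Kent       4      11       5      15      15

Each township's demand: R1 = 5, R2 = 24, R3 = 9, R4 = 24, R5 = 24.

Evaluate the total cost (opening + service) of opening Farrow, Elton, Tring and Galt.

Each township is assigned to its cheapest site among the open ones.
{Farrow, Elton, Tring, Galt}: R1→Farrow 8·5=40, R2→Farrow 3·24=72, R3→Tring 7·9=63, R4→Elton 2·24=48, R5→Galt 5·24=120. Service 343; fixed 120; total 463.

Total cost: 463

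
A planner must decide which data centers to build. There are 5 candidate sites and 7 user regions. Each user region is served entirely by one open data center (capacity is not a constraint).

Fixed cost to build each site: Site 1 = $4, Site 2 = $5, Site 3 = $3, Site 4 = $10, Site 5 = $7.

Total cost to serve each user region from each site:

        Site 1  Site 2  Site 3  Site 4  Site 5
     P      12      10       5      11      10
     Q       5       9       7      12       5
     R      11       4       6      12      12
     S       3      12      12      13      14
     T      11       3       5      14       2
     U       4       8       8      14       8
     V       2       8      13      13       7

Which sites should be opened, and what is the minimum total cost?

Open Site 1 and Site 3; minimum total cost 37.

For any fixed open set, each user region goes to its cheapest open site; total = fixed + service.
{Site 1, Site 3}: P→Site 3 5, Q→Site 1 5, R→Site 3 6, S→Site 1 3, T→Site 3 5, U→Site 1 4, V→Site 1 2. Service 30; fixed 7; total 37.
{Site 1, Site 2, Site 3}: P→Site 3 5, Q→Site 1 5, R→Site 2 4, S→Site 1 3, T→Site 2 3, U→Site 1 4, V→Site 1 2. Service 26; fixed 12; total 38.
{Site 1, Site 2}: service 31 + fixed 9 = 40
{Site 1, Site 2, Site 3, Site 4, Site 5}: service 25 + fixed 29 = 54
No other subset beats 37.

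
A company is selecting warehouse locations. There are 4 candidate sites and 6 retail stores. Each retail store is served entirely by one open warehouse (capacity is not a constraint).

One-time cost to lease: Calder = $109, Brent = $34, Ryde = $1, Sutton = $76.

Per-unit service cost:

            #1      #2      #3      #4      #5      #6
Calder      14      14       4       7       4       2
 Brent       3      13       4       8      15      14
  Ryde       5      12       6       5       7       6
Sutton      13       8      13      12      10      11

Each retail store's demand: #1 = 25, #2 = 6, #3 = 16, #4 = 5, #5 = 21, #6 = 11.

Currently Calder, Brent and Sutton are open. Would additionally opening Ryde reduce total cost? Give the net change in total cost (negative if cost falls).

Yes — net change −9 (cost falls by 9).

Current service cost with {Calder, Brent, Sutton}: 328.
Adding Ryde: each retail store re-picks its cheapest; new service cost 318, saving 10.
Extra fixed cost: 1. Net change = 1 − 10 = -9.
(Totals: 547 → 538.)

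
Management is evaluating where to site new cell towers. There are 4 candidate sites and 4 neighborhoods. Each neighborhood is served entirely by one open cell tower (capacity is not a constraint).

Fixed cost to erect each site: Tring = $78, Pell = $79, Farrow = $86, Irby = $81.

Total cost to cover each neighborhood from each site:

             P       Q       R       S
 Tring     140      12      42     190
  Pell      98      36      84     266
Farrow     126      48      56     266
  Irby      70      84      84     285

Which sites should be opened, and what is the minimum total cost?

Open Tring only; minimum total cost 462.

For any fixed open set, each neighborhood goes to its cheapest open site; total = fixed + service.
{Tring}: P→Tring 140, Q→Tring 12, R→Tring 42, S→Tring 190. Service 384; fixed 78; total 462.
{Tring, Irby}: P→Irby 70, Q→Tring 12, R→Tring 42, S→Tring 190. Service 314; fixed 159; total 473.
{Tring, Pell}: service 342 + fixed 157 = 499
{Tring, Pell, Farrow, Irby}: service 314 + fixed 324 = 638
(All 15 nonempty subsets were checked; Tring only is lowest.)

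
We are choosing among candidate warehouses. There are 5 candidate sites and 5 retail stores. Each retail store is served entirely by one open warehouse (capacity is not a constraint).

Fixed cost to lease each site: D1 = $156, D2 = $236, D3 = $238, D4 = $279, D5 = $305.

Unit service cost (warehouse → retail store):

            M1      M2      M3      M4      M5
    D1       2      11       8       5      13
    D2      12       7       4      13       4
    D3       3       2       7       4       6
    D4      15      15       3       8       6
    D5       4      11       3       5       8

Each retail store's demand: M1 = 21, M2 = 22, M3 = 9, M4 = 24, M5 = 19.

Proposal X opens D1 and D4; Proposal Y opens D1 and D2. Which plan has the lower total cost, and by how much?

Proposal X: {D1, D4}: M1→D1 2·21=42, M2→D1 11·22=242, M3→D4 3·9=27, M4→D1 5·24=120, M5→D4 6·19=114. Service 545; fixed 435; total 980.
Proposal Y: {D1, D2}: M1→D1 2·21=42, M2→D2 7·22=154, M3→D2 4·9=36, M4→D1 5·24=120, M5→D2 4·19=76. Service 428; fixed 392; total 820.
Difference: |980 − 820| = 160.

Proposal Y is cheaper by 160.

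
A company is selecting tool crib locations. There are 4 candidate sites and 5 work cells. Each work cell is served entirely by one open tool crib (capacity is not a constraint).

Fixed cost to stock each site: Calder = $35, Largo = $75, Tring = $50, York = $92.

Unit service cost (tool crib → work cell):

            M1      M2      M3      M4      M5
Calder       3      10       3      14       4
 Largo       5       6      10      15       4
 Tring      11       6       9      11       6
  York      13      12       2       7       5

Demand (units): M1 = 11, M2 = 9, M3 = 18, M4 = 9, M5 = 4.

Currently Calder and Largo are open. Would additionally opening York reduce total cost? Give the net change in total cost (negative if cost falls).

Current service cost with {Calder, Largo}: 283.
Adding York: each work cell re-picks its cheapest; new service cost 202, saving 81.
Extra fixed cost: 92. Net change = 92 − 81 = 11.
(Totals: 393 → 404.)

No — net change +11 (cost rises by 11).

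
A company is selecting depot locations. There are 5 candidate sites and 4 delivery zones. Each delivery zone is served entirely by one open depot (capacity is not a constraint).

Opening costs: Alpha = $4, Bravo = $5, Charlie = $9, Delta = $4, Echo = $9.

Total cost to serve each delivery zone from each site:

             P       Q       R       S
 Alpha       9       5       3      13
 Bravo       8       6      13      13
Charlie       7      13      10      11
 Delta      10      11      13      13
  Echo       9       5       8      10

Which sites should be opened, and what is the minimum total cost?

Open Alpha only; minimum total cost 34.

For any fixed open set, each delivery zone goes to its cheapest open site; total = fixed + service.
{Alpha}: P→Alpha 9, Q→Alpha 5, R→Alpha 3, S→Alpha 13. Service 30; fixed 4; total 34.
{Alpha, Bravo}: P→Bravo 8, Q→Alpha 5, R→Alpha 3, S→Alpha 13. Service 29; fixed 9; total 38.
{Alpha, Delta}: P→Alpha 9, Q→Alpha 5, R→Alpha 3, S→Alpha 13. Service 30; fixed 8; total 38.
{Alpha, Bravo, Charlie, Delta, Echo}: service 25 + fixed 31 = 56
No other subset beats 34.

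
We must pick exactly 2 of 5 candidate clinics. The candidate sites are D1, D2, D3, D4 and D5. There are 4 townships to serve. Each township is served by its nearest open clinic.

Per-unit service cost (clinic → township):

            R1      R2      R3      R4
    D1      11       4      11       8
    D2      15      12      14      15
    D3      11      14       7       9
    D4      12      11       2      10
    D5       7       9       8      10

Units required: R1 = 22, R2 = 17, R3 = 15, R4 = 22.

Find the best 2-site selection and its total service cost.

With exactly 2 open, each township uses its cheapest among the chosen.
{D1, D4}: R1→D1 11·22=242, R2→D1 4·17=68, R3→D4 2·15=30, R4→D1 8·22=176. Service cost 516.
{D1, D5}: service cost 518
{D4, D5}: service cost 557
Among all 10 size-2 choices, {D1, D4} is lowest.

Choose D1 and D4; total service cost 516.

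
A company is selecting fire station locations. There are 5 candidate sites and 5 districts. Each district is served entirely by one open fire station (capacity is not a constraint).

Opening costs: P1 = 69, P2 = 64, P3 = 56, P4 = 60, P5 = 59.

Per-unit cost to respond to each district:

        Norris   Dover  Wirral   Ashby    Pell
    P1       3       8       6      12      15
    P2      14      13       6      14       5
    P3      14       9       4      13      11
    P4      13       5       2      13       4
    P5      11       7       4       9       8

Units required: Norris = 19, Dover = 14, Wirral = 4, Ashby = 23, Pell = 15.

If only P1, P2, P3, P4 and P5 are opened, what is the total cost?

Each district is assigned to its cheapest site among the open ones.
{P1, P2, P3, P4, P5}: Norris→P1 3·19=57, Dover→P4 5·14=70, Wirral→P4 2·4=8, Ashby→P5 9·23=207, Pell→P4 4·15=60. Service 402; fixed 308; total 710.

Total cost: 710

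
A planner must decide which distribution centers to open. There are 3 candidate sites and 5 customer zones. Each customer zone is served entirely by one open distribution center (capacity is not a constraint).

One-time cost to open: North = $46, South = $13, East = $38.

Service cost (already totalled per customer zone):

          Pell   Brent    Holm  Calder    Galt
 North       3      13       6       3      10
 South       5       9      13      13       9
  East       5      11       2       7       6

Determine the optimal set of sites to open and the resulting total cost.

For any fixed open set, each customer zone goes to its cheapest open site; total = fixed + service.
{South}: Pell→South 5, Brent→South 9, Holm→South 13, Calder→South 13, Galt→South 9. Service 49; fixed 13; total 62.
{East}: service 31 + fixed 38 = 69
{South, East}: Pell→South 5, Brent→South 9, Holm→East 2, Calder→East 7, Galt→East 6. Service 29; fixed 51; total 80.
{North, South, East}: Pell→North 3, Brent→South 9, Holm→East 2, Calder→North 3, Galt→East 6. Service 23; fixed 97; total 120.
(All 7 nonempty subsets were checked; South only is lowest.)

Open South only; minimum total cost 62.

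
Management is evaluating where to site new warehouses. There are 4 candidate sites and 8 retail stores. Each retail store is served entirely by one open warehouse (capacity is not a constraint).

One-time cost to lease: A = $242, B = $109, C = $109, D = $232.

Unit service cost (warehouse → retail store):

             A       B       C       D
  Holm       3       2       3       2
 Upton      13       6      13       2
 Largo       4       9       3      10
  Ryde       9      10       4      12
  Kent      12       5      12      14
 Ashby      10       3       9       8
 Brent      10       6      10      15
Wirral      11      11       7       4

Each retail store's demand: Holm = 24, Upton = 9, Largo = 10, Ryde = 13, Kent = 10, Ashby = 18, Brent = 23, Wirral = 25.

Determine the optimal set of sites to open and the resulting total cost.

For any fixed open set, each retail store goes to its cheapest open site; total = fixed + service.
{B, C}: Holm→B 2·24=48, Upton→B 6·9=54, Largo→C 3·10=30, Ryde→C 4·13=52, Kent→B 5·10=50, Ashby→B 3·18=54, Brent→B 6·23=138, Wirral→C 7·25=175. Service 601; fixed 218; total 819.
{B, C, D}: service 490 + fixed 450 = 940
{B}: service 839 + fixed 109 = 948
{A, B, C, D}: service 490 + fixed 692 = 1182
No other subset beats 819.

Open B and C; minimum total cost 819.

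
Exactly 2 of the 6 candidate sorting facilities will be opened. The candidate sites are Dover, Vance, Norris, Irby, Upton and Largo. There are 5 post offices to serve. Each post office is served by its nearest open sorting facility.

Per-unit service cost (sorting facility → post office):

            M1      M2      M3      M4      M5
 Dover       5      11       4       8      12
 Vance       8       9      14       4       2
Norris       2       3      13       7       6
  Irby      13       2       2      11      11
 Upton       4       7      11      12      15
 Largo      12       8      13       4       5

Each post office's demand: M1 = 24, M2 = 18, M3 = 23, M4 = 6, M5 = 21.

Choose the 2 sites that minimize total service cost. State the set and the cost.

With exactly 2 open, each post office uses its cheapest among the chosen.
{Norris, Irby}: M1→Norris 2·24=48, M2→Irby 2·18=36, M3→Irby 2·23=46, M4→Norris 7·6=42, M5→Norris 6·21=126. Service cost 298.
{Vance, Irby}: service cost 340
{Dover, Norris}: service cost 362
Among all 15 size-2 choices, {Norris, Irby} is lowest.

Choose Norris and Irby; total service cost 298.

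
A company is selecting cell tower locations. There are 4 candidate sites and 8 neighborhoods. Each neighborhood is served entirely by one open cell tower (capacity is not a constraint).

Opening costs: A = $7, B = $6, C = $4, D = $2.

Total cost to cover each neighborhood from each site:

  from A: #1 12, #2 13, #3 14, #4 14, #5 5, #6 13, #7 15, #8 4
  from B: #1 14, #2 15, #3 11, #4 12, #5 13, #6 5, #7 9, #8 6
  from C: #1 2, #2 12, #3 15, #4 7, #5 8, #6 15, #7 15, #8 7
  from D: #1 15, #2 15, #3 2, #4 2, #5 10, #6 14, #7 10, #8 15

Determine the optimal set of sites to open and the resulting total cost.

Open B, C and D; minimum total cost 58.

For any fixed open set, each neighborhood goes to its cheapest open site; total = fixed + service.
{B, C, D}: #1→C 2, #2→C 12, #3→D 2, #4→D 2, #5→C 8, #6→B 5, #7→B 9, #8→B 6. Service 46; fixed 12; total 58.
{A, B, C, D}: service 41 + fixed 19 = 60
{A, C, D}: #1→C 2, #2→C 12, #3→D 2, #4→D 2, #5→A 5, #6→A 13, #7→D 10, #8→A 4. Service 50; fixed 13; total 63.
{D}: service 83 + fixed 2 = 85
No other subset beats 58.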